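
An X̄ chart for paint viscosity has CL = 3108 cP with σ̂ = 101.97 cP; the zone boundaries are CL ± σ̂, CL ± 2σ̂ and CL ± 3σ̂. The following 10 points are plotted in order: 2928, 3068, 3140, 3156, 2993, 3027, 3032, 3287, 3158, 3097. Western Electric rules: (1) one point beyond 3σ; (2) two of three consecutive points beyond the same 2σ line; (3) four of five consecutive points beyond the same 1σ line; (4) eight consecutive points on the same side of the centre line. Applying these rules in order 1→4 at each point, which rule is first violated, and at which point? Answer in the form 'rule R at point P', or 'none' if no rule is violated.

none

Zone of each point (C = within 1σ̂, B = 1σ̂–2σ̂, A = 2σ̂–3σ̂, * = beyond 3σ̂; sign = side of CL): 1:-B, 2:-C, 3:+C, 4:+C, 5:-B, 6:-C, 7:-C, 8:+B, 9:+C, 10:-C
No rule fires across all 10 points.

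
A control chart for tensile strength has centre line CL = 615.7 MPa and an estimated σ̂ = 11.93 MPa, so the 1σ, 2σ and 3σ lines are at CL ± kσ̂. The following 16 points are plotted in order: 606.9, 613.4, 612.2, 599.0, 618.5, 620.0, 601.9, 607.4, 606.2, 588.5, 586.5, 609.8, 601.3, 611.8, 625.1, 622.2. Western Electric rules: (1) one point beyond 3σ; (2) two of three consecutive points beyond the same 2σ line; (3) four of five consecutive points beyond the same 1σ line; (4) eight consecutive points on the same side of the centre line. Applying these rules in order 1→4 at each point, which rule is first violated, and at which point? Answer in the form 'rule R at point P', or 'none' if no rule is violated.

Zone of each point (C = within 1σ̂, B = 1σ̂–2σ̂, A = 2σ̂–3σ̂, * = beyond 3σ̂; sign = side of CL): 1:-C, 2:-C, 3:-C, 4:-B, 5:+C, 6:+C, 7:-B, 8:-C, 9:-C, 10:-A, 11:-A, 12:-C, 13:-B, 14:-C, 15:+C, 16:+C
Rule 2 (two of three consecutive points beyond the same 2σ limit) is satisfied at point 11.

rule 2 at point 11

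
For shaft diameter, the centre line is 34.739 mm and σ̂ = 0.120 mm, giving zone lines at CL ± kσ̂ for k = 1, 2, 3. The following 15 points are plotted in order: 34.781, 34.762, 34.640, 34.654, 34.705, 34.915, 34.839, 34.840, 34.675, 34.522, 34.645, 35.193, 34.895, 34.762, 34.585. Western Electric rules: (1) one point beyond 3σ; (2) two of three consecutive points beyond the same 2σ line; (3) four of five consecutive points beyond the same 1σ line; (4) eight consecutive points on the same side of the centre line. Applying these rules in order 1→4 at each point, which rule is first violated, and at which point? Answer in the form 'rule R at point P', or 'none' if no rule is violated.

Zone of each point (C = within 1σ̂, B = 1σ̂–2σ̂, A = 2σ̂–3σ̂, * = beyond 3σ̂; sign = side of CL): 1:+C, 2:+C, 3:-C, 4:-C, 5:-C, 6:+B, 7:+C, 8:+C, 9:-C, 10:-B, 11:-C, 12:+*, 13:+B, 14:+C, 15:-B
Rule 1 (one point beyond the 3σ limits) is satisfied at point 12.

rule 1 at point 12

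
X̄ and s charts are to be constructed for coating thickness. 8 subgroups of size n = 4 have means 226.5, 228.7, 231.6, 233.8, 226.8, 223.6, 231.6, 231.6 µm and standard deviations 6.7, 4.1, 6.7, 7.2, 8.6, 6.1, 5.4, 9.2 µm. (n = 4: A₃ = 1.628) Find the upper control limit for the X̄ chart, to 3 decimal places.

240.264

X̄̄ = (226.5 + 228.7 + 231.6 + 233.8 + 226.8 + 223.6 + 231.6 + 231.6) / 8 = 229.2750
s̄ = (6.7 + 4.1 + 6.7 + 7.2 + 8.6 + 6.1 + 5.4 + 9.2) / 8 = 6.7500
UCL = X̄̄ + A₃·s̄ = 229.2750 + 1.628 × 6.7500 = 240.2640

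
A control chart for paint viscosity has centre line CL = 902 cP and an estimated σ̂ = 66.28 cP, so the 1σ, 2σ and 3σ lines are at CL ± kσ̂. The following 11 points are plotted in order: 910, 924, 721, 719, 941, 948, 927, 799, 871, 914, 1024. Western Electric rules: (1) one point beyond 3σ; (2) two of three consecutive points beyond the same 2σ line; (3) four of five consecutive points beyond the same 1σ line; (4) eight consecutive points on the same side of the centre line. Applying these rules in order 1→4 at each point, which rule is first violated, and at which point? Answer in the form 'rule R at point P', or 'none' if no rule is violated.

Zone of each point (C = within 1σ̂, B = 1σ̂–2σ̂, A = 2σ̂–3σ̂, * = beyond 3σ̂; sign = side of CL): 1:+C, 2:+C, 3:-A, 4:-A, 5:+C, 6:+C, 7:+C, 8:-B, 9:-C, 10:+C, 11:+B
Rule 2 (two of three consecutive points beyond the same 2σ limit) is satisfied at point 4.

rule 2 at point 4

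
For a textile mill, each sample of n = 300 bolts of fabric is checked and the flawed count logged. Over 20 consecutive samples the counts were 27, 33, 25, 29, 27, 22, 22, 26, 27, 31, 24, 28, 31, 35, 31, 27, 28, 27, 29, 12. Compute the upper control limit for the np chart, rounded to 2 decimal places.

p̄ = Σdᵢ / (k·n) = 541 / (20 × 300) = 0.09017
UCL = np̄ + 3·√(np̄(1−p̄)) = 27.0500 + 3 × √(27.0500×0.90983) = 27.0500 + 3 × 4.9609 = 41.9328

41.93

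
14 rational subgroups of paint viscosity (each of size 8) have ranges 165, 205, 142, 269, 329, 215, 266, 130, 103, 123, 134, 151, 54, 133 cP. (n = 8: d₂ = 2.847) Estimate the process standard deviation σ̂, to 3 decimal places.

R̄ = (165 + 205 + 142 + 269 + 329 + 215 + 266 + 130 + 103 + 123 + 134 + 151 + 54 + 133) / 14 = 172.7857
σ̂ = R̄ / d₂ = 172.7857 / 2.847 = 60.6905

60.690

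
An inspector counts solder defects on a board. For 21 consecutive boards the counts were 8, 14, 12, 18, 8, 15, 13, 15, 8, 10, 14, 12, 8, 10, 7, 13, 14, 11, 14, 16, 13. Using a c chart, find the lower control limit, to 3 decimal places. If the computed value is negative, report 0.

1.635

c̄ = (8 + 14 + 12 + 18 + 8 + 15 + 13 + 15 + 8 + 10 + 14 + 12 + 8 + 10 + 7 + 13 + 14 + 11 + 14 + 16 + 13) / 21 = 253 / 21 = 12.0476
LCL = c̄ − 3√c̄ = 12.0476 − 3 × 3.4710 = 1.6347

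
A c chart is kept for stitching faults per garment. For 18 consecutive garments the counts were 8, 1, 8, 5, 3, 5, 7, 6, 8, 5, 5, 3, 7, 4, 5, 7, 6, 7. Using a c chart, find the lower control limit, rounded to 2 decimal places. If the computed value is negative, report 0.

c̄ = (8 + 1 + 8 + 5 + 3 + 5 + 7 + 6 + 8 + 5 + 5 + 3 + 7 + 4 + 5 + 7 + 6 + 7) / 18 = 100 / 18 = 5.5556
LCL = c̄ − 3√c̄ = 5.5556 − 3 × 2.3570 = -1.5155 → 0 (cannot be negative)

0.00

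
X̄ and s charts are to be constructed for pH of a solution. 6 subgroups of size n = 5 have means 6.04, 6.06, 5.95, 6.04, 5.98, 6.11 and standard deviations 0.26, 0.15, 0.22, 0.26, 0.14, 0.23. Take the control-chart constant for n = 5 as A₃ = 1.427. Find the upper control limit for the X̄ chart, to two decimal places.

6.33

X̄̄ = (6.04 + 6.06 + 5.95 + 6.04 + 5.98 + 6.11) / 6 = 6.0300
s̄ = (0.26 + 0.15 + 0.22 + 0.26 + 0.14 + 0.23) / 6 = 0.2100
UCL = X̄̄ + A₃·s̄ = 6.0300 + 1.427 × 0.2100 = 6.3297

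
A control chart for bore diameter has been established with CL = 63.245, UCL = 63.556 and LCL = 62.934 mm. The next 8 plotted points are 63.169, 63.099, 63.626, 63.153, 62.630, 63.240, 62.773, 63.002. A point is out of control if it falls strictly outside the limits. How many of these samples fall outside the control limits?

Compare each point to [62.934, 63.556]: sample 3 = 63.626 > UCL; sample 5 = 62.630 < LCL; sample 7 = 62.773 < LCL.

3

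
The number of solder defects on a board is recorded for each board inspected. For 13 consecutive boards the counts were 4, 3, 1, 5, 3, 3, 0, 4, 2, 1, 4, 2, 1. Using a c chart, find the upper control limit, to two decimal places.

c̄ = (4 + 3 + 1 + 5 + 3 + 3 + 0 + 4 + 2 + 1 + 4 + 2 + 1) / 13 = 33 / 13 = 2.5385
UCL = c̄ + 3√c̄ = 2.5385 + 3 × √2.5385 = 2.5385 + 3 × 1.5933 = 7.3182

7.32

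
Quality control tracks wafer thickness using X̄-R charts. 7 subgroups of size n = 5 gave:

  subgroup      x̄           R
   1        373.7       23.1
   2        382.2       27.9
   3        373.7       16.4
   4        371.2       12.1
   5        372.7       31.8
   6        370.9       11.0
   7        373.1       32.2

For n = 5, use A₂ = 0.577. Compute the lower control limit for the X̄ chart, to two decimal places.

X̄̄ = (373.7 + 382.2 + 373.7 + 371.2 + 372.7 + 370.9 + 373.1) / 7 = 2617.5000 / 7 = 373.9286
R̄ = (23.1 + 27.9 + 16.4 + 12.1 + 31.8 + 11.0 + 32.2) / 7 = 154.5000 / 7 = 22.0714
LCL = X̄̄ − A₂·R̄ = 373.9286 − 0.577 × 22.0714 = 361.1934

361.19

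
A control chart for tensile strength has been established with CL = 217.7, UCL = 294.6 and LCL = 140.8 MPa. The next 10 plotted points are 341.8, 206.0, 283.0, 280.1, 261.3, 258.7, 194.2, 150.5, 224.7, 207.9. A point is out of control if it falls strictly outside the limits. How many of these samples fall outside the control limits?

1

Compare each point to [140.8, 294.6]: sample 1 = 341.8 > UCL.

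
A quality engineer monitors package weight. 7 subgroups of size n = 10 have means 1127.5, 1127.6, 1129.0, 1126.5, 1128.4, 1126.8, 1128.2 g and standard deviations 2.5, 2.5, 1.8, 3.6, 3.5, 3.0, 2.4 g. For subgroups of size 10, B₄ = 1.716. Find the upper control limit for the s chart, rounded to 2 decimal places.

s̄ = (2.5 + 2.5 + 1.8 + 3.6 + 3.5 + 3.0 + 2.4) / 7 = 2.7571
UCL_s = B₄·s̄ = 1.716 × 2.7571 = 4.7313

4.73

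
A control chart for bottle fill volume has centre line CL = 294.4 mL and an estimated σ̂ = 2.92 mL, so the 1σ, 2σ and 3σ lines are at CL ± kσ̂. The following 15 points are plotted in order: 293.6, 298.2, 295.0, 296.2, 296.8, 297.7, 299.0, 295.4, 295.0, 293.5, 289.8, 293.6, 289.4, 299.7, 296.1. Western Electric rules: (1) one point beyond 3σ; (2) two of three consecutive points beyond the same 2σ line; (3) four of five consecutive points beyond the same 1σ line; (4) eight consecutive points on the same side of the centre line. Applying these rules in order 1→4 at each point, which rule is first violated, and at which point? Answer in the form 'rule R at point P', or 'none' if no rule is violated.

Zone of each point (C = within 1σ̂, B = 1σ̂–2σ̂, A = 2σ̂–3σ̂, * = beyond 3σ̂; sign = side of CL): 1:-C, 2:+B, 3:+C, 4:+C, 5:+C, 6:+B, 7:+B, 8:+C, 9:+C, 10:-C, 11:-B, 12:-C, 13:-B, 14:+B, 15:+C
Rule 4 (eight consecutive points on the same side of the centre line) is satisfied at point 9.

rule 4 at point 9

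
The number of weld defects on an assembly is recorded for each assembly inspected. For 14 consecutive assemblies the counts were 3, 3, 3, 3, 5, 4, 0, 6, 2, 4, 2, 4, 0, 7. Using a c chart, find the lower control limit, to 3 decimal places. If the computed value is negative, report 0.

c̄ = (3 + 3 + 3 + 3 + 5 + 4 + 0 + 6 + 2 + 4 + 2 + 4 + 0 + 7) / 14 = 46 / 14 = 3.2857
LCL = c̄ − 3√c̄ = 3.2857 − 3 × 1.8127 = -2.1522 → 0 (cannot be negative)

0.000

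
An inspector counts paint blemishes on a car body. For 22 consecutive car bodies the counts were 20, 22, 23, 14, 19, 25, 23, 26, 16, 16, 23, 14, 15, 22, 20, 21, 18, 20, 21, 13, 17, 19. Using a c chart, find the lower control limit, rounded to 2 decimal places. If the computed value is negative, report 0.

6.19

c̄ = (20 + 22 + 23 + 14 + 19 + 25 + 23 + 26 + 16 + 16 + 23 + 14 + 15 + 22 + 20 + 21 + 18 + 20 + 21 + 13 + 17 + 19) / 22 = 427 / 22 = 19.4091
LCL = c̄ − 3√c̄ = 19.4091 − 3 × 4.4056 = 6.1924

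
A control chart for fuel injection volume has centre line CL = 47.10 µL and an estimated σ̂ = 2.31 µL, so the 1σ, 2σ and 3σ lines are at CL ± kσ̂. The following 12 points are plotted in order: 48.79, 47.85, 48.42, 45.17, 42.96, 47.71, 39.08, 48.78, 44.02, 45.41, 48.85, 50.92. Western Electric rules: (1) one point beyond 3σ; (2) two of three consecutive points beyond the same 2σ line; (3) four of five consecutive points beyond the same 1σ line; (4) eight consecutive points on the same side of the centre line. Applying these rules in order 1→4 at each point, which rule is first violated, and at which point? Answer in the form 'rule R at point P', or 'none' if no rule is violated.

rule 1 at point 7

Zone of each point (C = within 1σ̂, B = 1σ̂–2σ̂, A = 2σ̂–3σ̂, * = beyond 3σ̂; sign = side of CL): 1:+C, 2:+C, 3:+C, 4:-C, 5:-B, 6:+C, 7:-*, 8:+C, 9:-B, 10:-C, 11:+C, 12:+B
Rule 1 (one point beyond the 3σ limits) is satisfied at point 7.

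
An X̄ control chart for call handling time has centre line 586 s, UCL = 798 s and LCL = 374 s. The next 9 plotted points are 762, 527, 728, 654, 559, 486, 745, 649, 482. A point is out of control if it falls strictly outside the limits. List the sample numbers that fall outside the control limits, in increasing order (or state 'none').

none

All 9 points lie within [374, 798].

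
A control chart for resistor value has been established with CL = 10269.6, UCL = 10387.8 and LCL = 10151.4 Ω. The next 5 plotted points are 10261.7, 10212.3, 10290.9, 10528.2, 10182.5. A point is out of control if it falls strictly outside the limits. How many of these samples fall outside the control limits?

1

Compare each point to [10151.4, 10387.8]: sample 4 = 10528.2 > UCL.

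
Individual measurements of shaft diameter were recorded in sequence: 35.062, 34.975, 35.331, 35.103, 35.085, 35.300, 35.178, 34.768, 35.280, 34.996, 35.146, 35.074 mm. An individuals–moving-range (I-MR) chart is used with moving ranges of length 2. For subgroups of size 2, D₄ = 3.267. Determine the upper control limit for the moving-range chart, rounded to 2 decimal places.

Moving ranges: 0.087, 0.356, 0.228, 0.018, 0.215, 0.122, 0.410, 0.512, 0.284, 0.150, 0.072; M̄R̄ = 2.4540 / 11 = 0.2231
UCL_MR = D₄·M̄R̄ = 3.267 × 0.2231 = 0.7288

0.73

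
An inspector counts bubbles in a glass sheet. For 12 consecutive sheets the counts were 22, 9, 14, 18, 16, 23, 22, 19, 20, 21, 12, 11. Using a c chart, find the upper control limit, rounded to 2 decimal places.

c̄ = (22 + 9 + 14 + 18 + 16 + 23 + 22 + 19 + 20 + 21 + 12 + 11) / 12 = 207 / 12 = 17.2500
UCL = c̄ + 3√c̄ = 17.2500 + 3 × √17.2500 = 17.2500 + 3 × 4.1533 = 29.7099

29.71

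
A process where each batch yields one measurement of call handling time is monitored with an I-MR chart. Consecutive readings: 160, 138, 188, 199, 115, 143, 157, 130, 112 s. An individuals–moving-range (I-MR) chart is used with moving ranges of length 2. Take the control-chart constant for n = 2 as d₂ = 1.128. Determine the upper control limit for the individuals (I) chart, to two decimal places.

X̄ = (160 + 138 + 188 + 199 + 115 + 143 + 157 + 130 + 112) / 9 = 149.1111
Moving ranges: 22, 50, 11, 84, 28, 14, 27, 18; M̄R̄ = 254.0000 / 8 = 31.7500
UCL = X̄ + 3·M̄R̄/d₂ = 149.1111 + 3 × 31.7500 / 1.128 = 233.5526

233.55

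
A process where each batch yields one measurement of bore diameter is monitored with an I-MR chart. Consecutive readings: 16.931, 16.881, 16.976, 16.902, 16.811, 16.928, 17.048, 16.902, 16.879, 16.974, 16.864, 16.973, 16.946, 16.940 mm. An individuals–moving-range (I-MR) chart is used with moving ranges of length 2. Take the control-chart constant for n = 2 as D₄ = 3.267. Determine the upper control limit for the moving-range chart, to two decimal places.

Moving ranges: 0.050, 0.095, 0.074, 0.091, 0.117, 0.120, 0.146, 0.023, 0.095, 0.110, 0.109, 0.027, 0.006; M̄R̄ = 1.0630 / 13 = 0.0818
UCL_MR = D₄·M̄R̄ = 3.267 × 0.0818 = 0.2671

0.27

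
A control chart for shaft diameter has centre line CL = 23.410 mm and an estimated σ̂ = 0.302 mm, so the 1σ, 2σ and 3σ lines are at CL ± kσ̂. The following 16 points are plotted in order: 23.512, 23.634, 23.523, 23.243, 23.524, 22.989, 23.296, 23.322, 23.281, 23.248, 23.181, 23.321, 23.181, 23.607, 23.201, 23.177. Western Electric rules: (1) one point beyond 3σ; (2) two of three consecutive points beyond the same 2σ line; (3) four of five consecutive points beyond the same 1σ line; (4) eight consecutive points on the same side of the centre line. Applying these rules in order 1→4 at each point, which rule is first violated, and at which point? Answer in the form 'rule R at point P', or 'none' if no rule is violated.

Zone of each point (C = within 1σ̂, B = 1σ̂–2σ̂, A = 2σ̂–3σ̂, * = beyond 3σ̂; sign = side of CL): 1:+C, 2:+C, 3:+C, 4:-C, 5:+C, 6:-B, 7:-C, 8:-C, 9:-C, 10:-C, 11:-C, 12:-C, 13:-C, 14:+C, 15:-C, 16:-C
Rule 4 (eight consecutive points on the same side of the centre line) is satisfied at point 13.

rule 4 at point 13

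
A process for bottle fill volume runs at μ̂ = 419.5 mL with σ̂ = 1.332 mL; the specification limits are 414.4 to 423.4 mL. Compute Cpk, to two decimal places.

Cpu = (USL − μ̂) / (3σ̂) = (423.4 − 419.5) / (3 × 1.332) = 0.9760; Cpl = (μ̂ − LSL) / (3σ̂) = (419.5 − 414.4) / (3 × 1.332) = 1.2763; Cpk = min(Cpu, Cpl) = 0.9760

0.98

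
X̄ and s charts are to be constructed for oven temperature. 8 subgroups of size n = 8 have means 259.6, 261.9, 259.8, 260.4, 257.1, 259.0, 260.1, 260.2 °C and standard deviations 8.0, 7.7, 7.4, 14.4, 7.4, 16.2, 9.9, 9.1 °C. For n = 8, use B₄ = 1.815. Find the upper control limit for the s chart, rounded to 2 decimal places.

s̄ = (8.0 + 7.7 + 7.4 + 14.4 + 7.4 + 16.2 + 9.9 + 9.1) / 8 = 10.0125
UCL_s = B₄·s̄ = 1.815 × 10.0125 = 18.1727

18.17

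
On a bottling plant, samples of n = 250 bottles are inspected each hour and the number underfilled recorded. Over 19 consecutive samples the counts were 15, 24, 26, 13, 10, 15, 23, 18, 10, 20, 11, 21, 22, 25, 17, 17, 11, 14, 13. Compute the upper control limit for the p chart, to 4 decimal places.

0.1163

p̄ = Σdᵢ / (k·n) = 325 / (19 × 250) = 0.06842
UCL = p̄ + 3·√(p̄(1−p̄)/n) = 0.06842 + 3 × √(0.06842×0.93158/250) = 0.06842 + 3 × 0.01597 = 0.11632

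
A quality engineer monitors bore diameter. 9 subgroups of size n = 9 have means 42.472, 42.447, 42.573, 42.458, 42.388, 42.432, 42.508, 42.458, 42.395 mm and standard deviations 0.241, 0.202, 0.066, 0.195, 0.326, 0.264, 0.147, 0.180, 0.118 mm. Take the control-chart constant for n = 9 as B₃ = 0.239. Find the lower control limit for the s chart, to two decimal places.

0.05

s̄ = (0.241 + 0.202 + 0.066 + 0.195 + 0.326 + 0.264 + 0.147 + 0.180 + 0.118) / 9 = 0.1932
LCL_s = B₃·s̄ = 0.239 × 0.1932 = 0.0462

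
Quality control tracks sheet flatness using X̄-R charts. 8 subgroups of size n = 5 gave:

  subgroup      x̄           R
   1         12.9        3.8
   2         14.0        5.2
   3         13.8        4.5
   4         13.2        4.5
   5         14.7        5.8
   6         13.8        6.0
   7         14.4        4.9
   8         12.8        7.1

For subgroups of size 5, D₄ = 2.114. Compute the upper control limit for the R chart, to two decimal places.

11.05

R̄ = (3.8 + 5.2 + 4.5 + 4.5 + 5.8 + 6.0 + 4.9 + 7.1) / 8 = 41.8000 / 8 = 5.2250
UCL_R = D₄·R̄ = 2.114 × 5.2250 = 11.0456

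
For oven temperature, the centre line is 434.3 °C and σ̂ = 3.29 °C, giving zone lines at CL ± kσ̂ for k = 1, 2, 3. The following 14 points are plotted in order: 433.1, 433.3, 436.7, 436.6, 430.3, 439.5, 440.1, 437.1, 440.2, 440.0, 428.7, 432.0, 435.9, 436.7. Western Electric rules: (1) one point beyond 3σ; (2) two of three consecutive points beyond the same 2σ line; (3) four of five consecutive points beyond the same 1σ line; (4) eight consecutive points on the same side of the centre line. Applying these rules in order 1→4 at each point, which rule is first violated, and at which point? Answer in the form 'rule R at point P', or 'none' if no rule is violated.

Zone of each point (C = within 1σ̂, B = 1σ̂–2σ̂, A = 2σ̂–3σ̂, * = beyond 3σ̂; sign = side of CL): 1:-C, 2:-C, 3:+C, 4:+C, 5:-B, 6:+B, 7:+B, 8:+C, 9:+B, 10:+B, 11:-B, 12:-C, 13:+C, 14:+C
Rule 3 (four of five consecutive points beyond the same 1σ limit) is satisfied at point 10.

rule 3 at point 10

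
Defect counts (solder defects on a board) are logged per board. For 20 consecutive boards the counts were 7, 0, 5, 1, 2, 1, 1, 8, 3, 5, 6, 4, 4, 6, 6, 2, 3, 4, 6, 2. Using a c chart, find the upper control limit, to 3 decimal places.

c̄ = (7 + 0 + 5 + 1 + 2 + 1 + 1 + 8 + 3 + 5 + 6 + 4 + 4 + 6 + 6 + 2 + 3 + 4 + 6 + 2) / 20 = 76 / 20 = 3.8000
UCL = c̄ + 3√c̄ = 3.8000 + 3 × √3.8000 = 3.8000 + 3 × 1.9494 = 9.6481

9.648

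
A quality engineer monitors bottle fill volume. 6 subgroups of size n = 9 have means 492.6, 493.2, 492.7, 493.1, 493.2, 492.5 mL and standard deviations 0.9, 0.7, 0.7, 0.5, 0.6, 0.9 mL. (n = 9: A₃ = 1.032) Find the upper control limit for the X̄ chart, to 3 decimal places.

493.623

X̄̄ = (492.6 + 493.2 + 492.7 + 493.1 + 493.2 + 492.5) / 6 = 492.8833
s̄ = (0.9 + 0.7 + 0.7 + 0.5 + 0.6 + 0.9) / 6 = 0.7167
UCL = X̄̄ + A₃·s̄ = 492.8833 + 1.032 × 0.7167 = 493.6229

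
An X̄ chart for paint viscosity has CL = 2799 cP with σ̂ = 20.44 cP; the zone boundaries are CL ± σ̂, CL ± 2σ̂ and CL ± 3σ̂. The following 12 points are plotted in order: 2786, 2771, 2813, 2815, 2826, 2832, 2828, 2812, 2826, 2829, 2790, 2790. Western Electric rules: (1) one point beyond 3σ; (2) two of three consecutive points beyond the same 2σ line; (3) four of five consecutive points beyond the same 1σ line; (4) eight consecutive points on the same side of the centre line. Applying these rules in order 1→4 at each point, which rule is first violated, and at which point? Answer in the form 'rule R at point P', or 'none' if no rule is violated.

rule 3 at point 9

Zone of each point (C = within 1σ̂, B = 1σ̂–2σ̂, A = 2σ̂–3σ̂, * = beyond 3σ̂; sign = side of CL): 1:-C, 2:-B, 3:+C, 4:+C, 5:+B, 6:+B, 7:+B, 8:+C, 9:+B, 10:+B, 11:-C, 12:-C
Rule 3 (four of five consecutive points beyond the same 1σ limit) is satisfied at point 9.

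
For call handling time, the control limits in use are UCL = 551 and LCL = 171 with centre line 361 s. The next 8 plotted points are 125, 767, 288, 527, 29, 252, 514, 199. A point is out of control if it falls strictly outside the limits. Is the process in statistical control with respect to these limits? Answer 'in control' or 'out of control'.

Compare each point to [171, 551]: sample 1 = 125 < LCL; sample 2 = 767 > UCL; sample 5 = 29 < LCL.

out of control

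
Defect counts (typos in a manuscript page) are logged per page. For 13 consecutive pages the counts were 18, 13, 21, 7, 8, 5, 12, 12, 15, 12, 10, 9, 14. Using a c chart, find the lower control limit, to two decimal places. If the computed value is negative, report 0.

1.61

c̄ = (18 + 13 + 21 + 7 + 8 + 5 + 12 + 12 + 15 + 12 + 10 + 9 + 14) / 13 = 156 / 13 = 12.0000
LCL = c̄ − 3√c̄ = 12.0000 − 3 × 3.4641 = 1.6077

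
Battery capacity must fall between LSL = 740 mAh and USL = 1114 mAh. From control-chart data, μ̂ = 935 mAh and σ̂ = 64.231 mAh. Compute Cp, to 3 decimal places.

0.970

Cp = (USL − LSL) / (6σ̂) = (1114 − 740) / (6 × 64.231) = 374.0000 / 385.3860 = 0.9705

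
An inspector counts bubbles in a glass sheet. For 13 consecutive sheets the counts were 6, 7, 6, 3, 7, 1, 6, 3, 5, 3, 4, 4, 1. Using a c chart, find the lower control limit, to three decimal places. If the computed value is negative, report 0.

c̄ = (6 + 7 + 6 + 3 + 7 + 1 + 6 + 3 + 5 + 3 + 4 + 4 + 1) / 13 = 56 / 13 = 4.3077
LCL = c̄ − 3√c̄ = 4.3077 − 3 × 2.0755 = -1.9188 → 0 (cannot be negative)

0.000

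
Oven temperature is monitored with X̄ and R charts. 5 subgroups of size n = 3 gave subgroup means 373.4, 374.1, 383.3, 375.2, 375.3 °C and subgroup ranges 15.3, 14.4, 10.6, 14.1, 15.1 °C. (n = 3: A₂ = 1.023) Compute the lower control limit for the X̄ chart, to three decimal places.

X̄̄ = (373.4 + 374.1 + 383.3 + 375.2 + 375.3) / 5 = 1881.3000 / 5 = 376.2600
R̄ = (15.3 + 14.4 + 10.6 + 14.1 + 15.1) / 5 = 69.5000 / 5 = 13.9000
LCL = X̄̄ − A₂·R̄ = 376.2600 − 1.023 × 13.9000 = 362.0403

362.040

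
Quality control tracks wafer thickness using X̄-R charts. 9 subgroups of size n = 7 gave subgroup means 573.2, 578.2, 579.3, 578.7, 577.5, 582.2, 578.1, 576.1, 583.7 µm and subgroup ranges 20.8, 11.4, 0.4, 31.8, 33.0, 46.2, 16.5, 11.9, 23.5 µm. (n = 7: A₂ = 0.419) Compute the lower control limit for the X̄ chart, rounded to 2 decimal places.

X̄̄ = (573.2 + 578.2 + 579.3 + 578.7 + 577.5 + 582.2 + 578.1 + 576.1 + 583.7) / 9 = 5207.0000 / 9 = 578.5556
R̄ = (20.8 + 11.4 + 0.4 + 31.8 + 33.0 + 46.2 + 16.5 + 11.9 + 23.5) / 9 = 195.5000 / 9 = 21.7222
LCL = X̄̄ − A₂·R̄ = 578.5556 − 0.419 × 21.7222 = 569.4539

569.45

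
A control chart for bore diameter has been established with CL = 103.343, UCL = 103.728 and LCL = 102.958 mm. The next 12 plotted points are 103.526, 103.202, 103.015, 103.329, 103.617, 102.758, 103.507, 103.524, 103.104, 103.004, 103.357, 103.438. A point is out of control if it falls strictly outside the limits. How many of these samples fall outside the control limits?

1

Compare each point to [102.958, 103.728]: sample 6 = 102.758 < LCL.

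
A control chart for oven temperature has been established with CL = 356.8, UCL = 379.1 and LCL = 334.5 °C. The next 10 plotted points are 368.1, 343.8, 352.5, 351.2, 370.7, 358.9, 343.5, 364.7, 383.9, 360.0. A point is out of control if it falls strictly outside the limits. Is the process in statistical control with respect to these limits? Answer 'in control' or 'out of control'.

Compare each point to [334.5, 379.1]: sample 9 = 383.9 > UCL.

out of control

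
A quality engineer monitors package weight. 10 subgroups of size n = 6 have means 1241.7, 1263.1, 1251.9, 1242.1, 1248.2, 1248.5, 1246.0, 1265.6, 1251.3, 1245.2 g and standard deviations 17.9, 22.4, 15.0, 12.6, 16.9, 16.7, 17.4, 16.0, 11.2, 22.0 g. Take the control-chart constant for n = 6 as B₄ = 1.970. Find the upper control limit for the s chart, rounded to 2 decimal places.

s̄ = (17.9 + 22.4 + 15.0 + 12.6 + 16.9 + 16.7 + 17.4 + 16.0 + 11.2 + 22.0) / 10 = 16.8100
UCL_s = B₄·s̄ = 1.970 × 16.8100 = 33.1157

33.12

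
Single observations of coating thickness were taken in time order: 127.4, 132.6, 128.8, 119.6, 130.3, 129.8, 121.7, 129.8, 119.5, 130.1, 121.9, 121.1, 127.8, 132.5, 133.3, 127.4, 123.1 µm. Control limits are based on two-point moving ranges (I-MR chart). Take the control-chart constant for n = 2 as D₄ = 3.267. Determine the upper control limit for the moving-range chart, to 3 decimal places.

Moving ranges: 5.2, 3.8, 9.2, 10.7, 0.5, 8.1, 8.1, 10.3, 10.6, 8.2, 0.8, 6.7, 4.7, 0.8, 5.9, 4.3; M̄R̄ = 97.9000 / 16 = 6.1187
UCL_MR = D₄·M̄R̄ = 3.267 × 6.1187 = 19.9900

19.990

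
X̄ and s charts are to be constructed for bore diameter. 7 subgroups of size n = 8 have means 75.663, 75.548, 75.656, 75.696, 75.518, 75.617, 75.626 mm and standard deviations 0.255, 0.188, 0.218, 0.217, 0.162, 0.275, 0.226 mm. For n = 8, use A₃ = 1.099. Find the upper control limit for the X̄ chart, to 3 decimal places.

75.860

X̄̄ = (75.663 + 75.548 + 75.656 + 75.696 + 75.518 + 75.617 + 75.626) / 7 = 75.6177
s̄ = (0.255 + 0.188 + 0.218 + 0.217 + 0.162 + 0.275 + 0.226) / 7 = 0.2201
UCL = X̄̄ + A₃·s̄ = 75.6177 + 1.099 × 0.2201 = 75.8597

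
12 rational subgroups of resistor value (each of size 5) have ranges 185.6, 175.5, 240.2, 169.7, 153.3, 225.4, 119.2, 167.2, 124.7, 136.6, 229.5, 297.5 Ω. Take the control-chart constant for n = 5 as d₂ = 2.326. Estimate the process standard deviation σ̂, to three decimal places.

R̄ = (185.6 + 175.5 + 240.2 + 169.7 + 153.3 + 225.4 + 119.2 + 167.2 + 124.7 + 136.6 + 229.5 + 297.5) / 12 = 185.3667
σ̂ = R̄ / d₂ = 185.3667 / 2.326 = 79.6933

79.693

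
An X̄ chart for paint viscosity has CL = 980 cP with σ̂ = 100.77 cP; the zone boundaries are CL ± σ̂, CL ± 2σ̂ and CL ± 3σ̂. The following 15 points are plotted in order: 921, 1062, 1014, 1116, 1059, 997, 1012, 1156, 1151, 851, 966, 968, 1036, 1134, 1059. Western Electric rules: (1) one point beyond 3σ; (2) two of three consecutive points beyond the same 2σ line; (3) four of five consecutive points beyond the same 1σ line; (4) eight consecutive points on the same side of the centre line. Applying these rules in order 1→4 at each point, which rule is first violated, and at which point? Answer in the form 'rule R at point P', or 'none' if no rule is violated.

Zone of each point (C = within 1σ̂, B = 1σ̂–2σ̂, A = 2σ̂–3σ̂, * = beyond 3σ̂; sign = side of CL): 1:-C, 2:+C, 3:+C, 4:+B, 5:+C, 6:+C, 7:+C, 8:+B, 9:+B, 10:-B, 11:-C, 12:-C, 13:+C, 14:+B, 15:+C
Rule 4 (eight consecutive points on the same side of the centre line) is satisfied at point 9.

rule 4 at point 9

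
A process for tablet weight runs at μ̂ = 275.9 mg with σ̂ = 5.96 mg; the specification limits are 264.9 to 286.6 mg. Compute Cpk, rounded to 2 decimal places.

0.60

Cpu = (USL − μ̂) / (3σ̂) = (286.6 − 275.9) / (3 × 5.96) = 0.5984; Cpl = (μ̂ − LSL) / (3σ̂) = (275.9 − 264.9) / (3 × 5.96) = 0.6152; Cpk = min(Cpu, Cpl) = 0.5984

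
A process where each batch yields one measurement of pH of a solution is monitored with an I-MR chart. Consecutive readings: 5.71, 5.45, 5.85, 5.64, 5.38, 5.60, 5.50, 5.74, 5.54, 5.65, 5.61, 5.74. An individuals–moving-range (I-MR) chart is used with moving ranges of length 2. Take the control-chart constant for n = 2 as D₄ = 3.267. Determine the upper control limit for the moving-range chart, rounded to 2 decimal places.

Moving ranges: 0.26, 0.40, 0.21, 0.26, 0.22, 0.10, 0.24, 0.20, 0.11, 0.04, 0.13; M̄R̄ = 2.1700 / 11 = 0.1973
UCL_MR = D₄·M̄R̄ = 3.267 × 0.1973 = 0.6445

0.64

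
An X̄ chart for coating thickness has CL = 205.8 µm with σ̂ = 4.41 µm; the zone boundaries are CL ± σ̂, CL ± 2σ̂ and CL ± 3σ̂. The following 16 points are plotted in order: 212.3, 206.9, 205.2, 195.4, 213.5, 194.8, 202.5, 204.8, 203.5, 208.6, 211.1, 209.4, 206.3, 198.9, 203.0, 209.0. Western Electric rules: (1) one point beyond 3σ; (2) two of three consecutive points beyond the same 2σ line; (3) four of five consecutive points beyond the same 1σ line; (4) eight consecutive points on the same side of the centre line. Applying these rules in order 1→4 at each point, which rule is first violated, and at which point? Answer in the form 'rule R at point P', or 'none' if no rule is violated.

rule 2 at point 6

Zone of each point (C = within 1σ̂, B = 1σ̂–2σ̂, A = 2σ̂–3σ̂, * = beyond 3σ̂; sign = side of CL): 1:+B, 2:+C, 3:-C, 4:-A, 5:+B, 6:-A, 7:-C, 8:-C, 9:-C, 10:+C, 11:+B, 12:+C, 13:+C, 14:-B, 15:-C, 16:+C
Rule 2 (two of three consecutive points beyond the same 2σ limit) is satisfied at point 6.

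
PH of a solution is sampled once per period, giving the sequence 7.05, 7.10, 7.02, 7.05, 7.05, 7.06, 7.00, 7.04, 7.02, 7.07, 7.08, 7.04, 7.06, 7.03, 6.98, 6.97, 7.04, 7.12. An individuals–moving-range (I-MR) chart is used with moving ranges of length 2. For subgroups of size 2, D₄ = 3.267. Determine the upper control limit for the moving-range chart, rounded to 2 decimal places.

Moving ranges: 0.05, 0.08, 0.03, 0.00, 0.01, 0.06, 0.04, 0.02, 0.05, 0.01, 0.04, 0.02, 0.03, 0.05, 0.01, 0.07, 0.08; M̄R̄ = 0.6500 / 17 = 0.0382
UCL_MR = D₄·M̄R̄ = 3.267 × 0.0382 = 0.1249

0.12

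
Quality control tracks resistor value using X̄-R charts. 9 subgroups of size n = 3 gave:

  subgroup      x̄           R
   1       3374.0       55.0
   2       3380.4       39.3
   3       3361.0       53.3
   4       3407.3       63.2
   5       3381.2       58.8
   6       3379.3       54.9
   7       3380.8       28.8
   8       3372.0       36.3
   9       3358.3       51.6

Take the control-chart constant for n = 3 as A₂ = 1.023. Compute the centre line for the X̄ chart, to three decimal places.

X̄̄ = (3374.0 + 3380.4 + 3361.0 + 3407.3 + 3381.2 + 3379.3 + 3380.8 + 3372.0 + 3358.3) / 9 = 30394.3000 / 9 = 3377.1444
CL = X̄̄ = 3377.1444

3377.144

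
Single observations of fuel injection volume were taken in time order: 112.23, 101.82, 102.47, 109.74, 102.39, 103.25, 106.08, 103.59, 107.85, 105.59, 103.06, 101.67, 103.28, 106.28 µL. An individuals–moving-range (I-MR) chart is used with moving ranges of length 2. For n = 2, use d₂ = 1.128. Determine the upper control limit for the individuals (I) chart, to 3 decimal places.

X̄ = (112.23 + 101.82 + 102.47 + 109.74 + 102.39 + 103.25 + 106.08 + 103.59 + 107.85 + 105.59 + 103.06 + 101.67 + 103.28 + 106.28) / 14 = 104.9500
Moving ranges: 10.41, 0.65, 7.27, 7.35, 0.86, 2.83, 2.49, 4.26, 2.26, 2.53, 1.39, 1.61, 3.00; M̄R̄ = 46.9100 / 13 = 3.6085
UCL = X̄ + 3·M̄R̄/d₂ = 104.9500 + 3 × 3.6085 / 1.128 = 114.5470

114.547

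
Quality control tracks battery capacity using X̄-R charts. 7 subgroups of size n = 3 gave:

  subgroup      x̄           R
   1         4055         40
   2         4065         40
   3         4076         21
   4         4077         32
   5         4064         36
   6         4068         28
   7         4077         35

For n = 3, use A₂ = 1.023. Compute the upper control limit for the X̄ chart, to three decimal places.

4102.762

X̄̄ = (4055 + 4065 + 4076 + 4077 + 4064 + 4068 + 4077) / 7 = 28482.0000 / 7 = 4068.8571
R̄ = (40 + 40 + 21 + 32 + 36 + 28 + 35) / 7 = 232.0000 / 7 = 33.1429
UCL = X̄̄ + A₂·R̄ = 4068.8571 + 1.023 × 33.1429 = 4102.7623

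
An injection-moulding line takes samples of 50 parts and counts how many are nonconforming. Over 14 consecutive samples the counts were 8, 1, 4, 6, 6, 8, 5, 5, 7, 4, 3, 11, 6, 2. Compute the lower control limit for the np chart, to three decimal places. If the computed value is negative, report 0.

0.000

p̄ = Σdᵢ / (k·n) = 76 / (14 × 50) = 0.10857
LCL = np̄ − 3·√(np̄(1−p̄)) = 5.4286 − 3 × 2.1998 = -1.1709 → 0 (negative, so LCL = 0)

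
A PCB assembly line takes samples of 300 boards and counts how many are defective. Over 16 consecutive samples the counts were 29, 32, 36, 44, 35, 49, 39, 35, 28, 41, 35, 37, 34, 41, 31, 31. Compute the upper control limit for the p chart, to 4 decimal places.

p̄ = Σdᵢ / (k·n) = 577 / (16 × 300) = 0.12021
UCL = p̄ + 3·√(p̄(1−p̄)/n) = 0.12021 + 3 × √(0.12021×0.87979/300) = 0.12021 + 3 × 0.01878 = 0.17654

0.1765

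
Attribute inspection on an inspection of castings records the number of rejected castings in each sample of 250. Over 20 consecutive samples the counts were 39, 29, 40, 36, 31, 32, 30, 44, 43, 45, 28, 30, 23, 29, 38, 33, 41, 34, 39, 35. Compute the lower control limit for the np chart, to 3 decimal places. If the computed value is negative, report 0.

18.501

p̄ = Σdᵢ / (k·n) = 699 / (20 × 250) = 0.13980
LCL = np̄ − 3·√(np̄(1−p̄)) = 34.9500 − 3 × 5.4831 = 18.5008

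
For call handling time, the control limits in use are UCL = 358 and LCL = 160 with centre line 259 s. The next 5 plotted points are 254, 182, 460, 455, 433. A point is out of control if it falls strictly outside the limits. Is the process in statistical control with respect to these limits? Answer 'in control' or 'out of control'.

out of control

Compare each point to [160, 358]: sample 3 = 460 > UCL; sample 4 = 455 > UCL; sample 5 = 433 > UCL.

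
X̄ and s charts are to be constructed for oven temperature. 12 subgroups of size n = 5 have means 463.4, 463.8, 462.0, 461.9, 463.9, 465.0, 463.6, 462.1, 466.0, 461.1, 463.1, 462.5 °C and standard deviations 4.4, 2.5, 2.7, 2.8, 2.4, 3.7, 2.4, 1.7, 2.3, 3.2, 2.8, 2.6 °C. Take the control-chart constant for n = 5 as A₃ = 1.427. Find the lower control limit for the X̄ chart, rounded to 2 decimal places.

X̄̄ = (463.4 + 463.8 + 462.0 + 461.9 + 463.9 + 465.0 + 463.6 + 462.1 + 466.0 + 461.1 + 463.1 + 462.5) / 12 = 463.2000
s̄ = (4.4 + 2.5 + 2.7 + 2.8 + 2.4 + 3.7 + 2.4 + 1.7 + 2.3 + 3.2 + 2.8 + 2.6) / 12 = 2.7917
LCL = X̄̄ − A₃·s̄ = 463.2000 − 1.427 × 2.7917 = 459.2163

459.22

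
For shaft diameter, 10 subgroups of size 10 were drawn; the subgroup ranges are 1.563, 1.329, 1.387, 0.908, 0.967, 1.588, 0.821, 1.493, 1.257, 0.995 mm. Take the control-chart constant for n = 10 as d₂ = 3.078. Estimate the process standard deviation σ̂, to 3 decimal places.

R̄ = (1.563 + 1.329 + 1.387 + 0.908 + 0.967 + 1.588 + 0.821 + 1.493 + 1.257 + 0.995) / 10 = 1.2308
σ̂ = R̄ / d₂ = 1.2308 / 3.078 = 0.3999

0.400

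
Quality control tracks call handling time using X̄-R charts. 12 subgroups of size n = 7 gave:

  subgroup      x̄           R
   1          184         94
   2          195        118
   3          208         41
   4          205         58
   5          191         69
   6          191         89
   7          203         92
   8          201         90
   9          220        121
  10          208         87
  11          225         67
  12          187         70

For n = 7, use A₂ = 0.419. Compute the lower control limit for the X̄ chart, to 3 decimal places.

X̄̄ = (184 + 195 + 208 + 205 + 191 + 191 + 203 + 201 + 220 + 208 + 225 + 187) / 12 = 2418.0000 / 12 = 201.5000
R̄ = (94 + 118 + 41 + 58 + 69 + 89 + 92 + 90 + 121 + 87 + 67 + 70) / 12 = 996.0000 / 12 = 83.0000
LCL = X̄̄ − A₂·R̄ = 201.5000 − 0.419 × 83.0000 = 166.7230

166.723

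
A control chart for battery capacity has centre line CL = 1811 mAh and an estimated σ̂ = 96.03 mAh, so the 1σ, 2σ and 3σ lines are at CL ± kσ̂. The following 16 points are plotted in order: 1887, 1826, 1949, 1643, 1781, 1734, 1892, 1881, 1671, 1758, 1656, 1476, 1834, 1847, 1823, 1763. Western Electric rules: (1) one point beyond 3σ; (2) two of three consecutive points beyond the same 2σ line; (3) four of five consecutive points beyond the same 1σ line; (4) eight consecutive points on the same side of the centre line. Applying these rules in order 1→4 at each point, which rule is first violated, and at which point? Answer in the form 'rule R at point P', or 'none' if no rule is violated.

Zone of each point (C = within 1σ̂, B = 1σ̂–2σ̂, A = 2σ̂–3σ̂, * = beyond 3σ̂; sign = side of CL): 1:+C, 2:+C, 3:+B, 4:-B, 5:-C, 6:-C, 7:+C, 8:+C, 9:-B, 10:-C, 11:-B, 12:-*, 13:+C, 14:+C, 15:+C, 16:-C
Rule 1 (one point beyond the 3σ limits) is satisfied at point 12.

rule 1 at point 12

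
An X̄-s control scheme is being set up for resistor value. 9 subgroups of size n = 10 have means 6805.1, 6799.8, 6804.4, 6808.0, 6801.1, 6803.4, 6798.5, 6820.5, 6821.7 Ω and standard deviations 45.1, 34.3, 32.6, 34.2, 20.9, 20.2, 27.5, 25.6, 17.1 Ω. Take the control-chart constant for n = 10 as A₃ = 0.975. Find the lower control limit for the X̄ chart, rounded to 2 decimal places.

6779.05

X̄̄ = (6805.1 + 6799.8 + 6804.4 + 6808.0 + 6801.1 + 6803.4 + 6798.5 + 6820.5 + 6821.7) / 9 = 6806.9444
s̄ = (45.1 + 34.3 + 32.6 + 34.2 + 20.9 + 20.2 + 27.5 + 25.6 + 17.1) / 9 = 28.6111
LCL = X̄̄ − A₃·s̄ = 6806.9444 − 0.975 × 28.6111 = 6779.0486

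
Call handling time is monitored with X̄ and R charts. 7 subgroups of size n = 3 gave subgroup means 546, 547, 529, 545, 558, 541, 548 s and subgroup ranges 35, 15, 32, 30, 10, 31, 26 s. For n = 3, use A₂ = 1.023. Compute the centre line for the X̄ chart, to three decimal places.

544.857

X̄̄ = (546 + 547 + 529 + 545 + 558 + 541 + 548) / 7 = 3814.0000 / 7 = 544.8571
CL = X̄̄ = 544.8571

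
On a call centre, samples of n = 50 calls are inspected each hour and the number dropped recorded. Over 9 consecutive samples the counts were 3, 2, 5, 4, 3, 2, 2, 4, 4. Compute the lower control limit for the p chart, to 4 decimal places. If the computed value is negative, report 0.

0.0000

p̄ = Σdᵢ / (k·n) = 29 / (9 × 50) = 0.06444
LCL = p̄ − 3·√(p̄(1−p̄)/n) = 0.06444 − 3 × 0.03473 = -0.03973 → 0 (negative, so LCL = 0)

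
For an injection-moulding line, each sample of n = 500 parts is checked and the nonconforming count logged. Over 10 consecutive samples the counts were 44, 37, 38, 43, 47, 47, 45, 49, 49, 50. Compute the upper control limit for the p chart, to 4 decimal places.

p̄ = Σdᵢ / (k·n) = 449 / (10 × 500) = 0.08980
UCL = p̄ + 3·√(p̄(1−p̄)/n) = 0.08980 + 3 × √(0.08980×0.91020/500) = 0.08980 + 3 × 0.01279 = 0.12816

0.1282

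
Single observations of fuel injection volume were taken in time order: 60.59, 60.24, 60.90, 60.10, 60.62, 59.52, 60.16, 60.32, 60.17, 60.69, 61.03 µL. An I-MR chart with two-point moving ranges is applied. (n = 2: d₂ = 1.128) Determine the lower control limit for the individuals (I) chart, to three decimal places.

59.001

X̄ = (60.59 + 60.24 + 60.90 + 60.10 + 60.62 + 59.52 + 60.16 + 60.32 + 60.17 + 60.69 + 61.03) / 11 = 60.3945
Moving ranges: 0.35, 0.66, 0.80, 0.52, 1.10, 0.64, 0.16, 0.15, 0.52, 0.34; M̄R̄ = 5.2400 / 10 = 0.5240
LCL = X̄ − 3·M̄R̄/d₂ = 60.3945 − 3 × 0.5240 / 1.128 = 59.0009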